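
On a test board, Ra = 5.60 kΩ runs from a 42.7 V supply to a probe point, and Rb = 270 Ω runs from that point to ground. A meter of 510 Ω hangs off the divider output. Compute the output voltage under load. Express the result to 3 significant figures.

The load sits in parallel with Rb: Rb‖R_L = (270 × 510) / (270 + 510) = 176.5 Ω.
V_out = 42.7 × 176.5 / (5600 + 176.5) = 42.7 × 176.5/5777 = 1.30 V.
(Unloaded it would have been 1.96 V.)

V_out ≈ 1.30 V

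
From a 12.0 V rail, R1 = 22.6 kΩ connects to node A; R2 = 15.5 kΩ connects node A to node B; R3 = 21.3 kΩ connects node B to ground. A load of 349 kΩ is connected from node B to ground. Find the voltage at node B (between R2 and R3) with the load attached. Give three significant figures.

V ≈ 4.14 V

At node B, R3 is in parallel with the load: R3‖R_L = 20.07 kΩ.
Below node A the resistance is R2 + (R3‖R_L) = 35.57 kΩ, so V_A = 12.0 × 35.57/58.17 = 7.338 V.
Then V_B = V_A × (R3‖R_L)/(R2 + R3‖R_L) = 7.338 × 20.07/35.57 = 4.14 V.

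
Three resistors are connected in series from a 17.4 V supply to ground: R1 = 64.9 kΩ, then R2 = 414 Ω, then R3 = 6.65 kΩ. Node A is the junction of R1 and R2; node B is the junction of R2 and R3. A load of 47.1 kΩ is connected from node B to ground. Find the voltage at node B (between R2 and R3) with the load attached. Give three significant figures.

At node B, R3 is in parallel with the load: R3‖R_L = 5827 Ω.
Below node A the resistance is R2 + (R3‖R_L) = 6241 Ω, so V_A = 17.4 × 6241/71140 = 1.527 V.
Then V_B = V_A × (R3‖R_L)/(R2 + R3‖R_L) = 1.527 × 5827/6241 = 1.43 V.

V ≈ 1.43 V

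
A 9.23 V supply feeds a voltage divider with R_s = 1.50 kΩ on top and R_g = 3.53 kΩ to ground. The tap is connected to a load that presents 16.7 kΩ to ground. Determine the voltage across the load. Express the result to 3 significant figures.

V_out ≈ 6.09 V

The load sits in parallel with R_g: R_g‖R_L = (3.53 × 16.7) / (3.53 + 16.7) = 2.914 kΩ.
V_out = 9.23 × 2.914 / (1.50 + 2.914) = 9.23 × 2.914/4.414 = 6.09 V.
(Unloaded it would have been 6.48 V.)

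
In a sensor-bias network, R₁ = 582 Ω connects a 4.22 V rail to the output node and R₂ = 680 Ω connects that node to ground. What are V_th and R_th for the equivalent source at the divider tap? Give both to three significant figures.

V_th is the open-circuit tap voltage: 4.22 × 680/(582 + 680) = 2.27 V.
With the supply zeroed, R₁ and R₂ appear in parallel from the tap: R_th = R₁‖R₂ = (582 × 680)/1262 = 314 Ω.

V_th = 2.27 V, R_th = 314 Ω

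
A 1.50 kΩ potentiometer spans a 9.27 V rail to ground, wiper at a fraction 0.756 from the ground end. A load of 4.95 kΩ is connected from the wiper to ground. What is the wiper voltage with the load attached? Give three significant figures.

The wiper splits the pot into (1−α)R = 366.0 Ω above and αR = 1134 Ω below.
Lower section ‖ load = 922.6 Ω.
V_wiper = 9.27 × 922.6/(366.0 + 922.6) = 6.64 V.

V ≈ 6.64 V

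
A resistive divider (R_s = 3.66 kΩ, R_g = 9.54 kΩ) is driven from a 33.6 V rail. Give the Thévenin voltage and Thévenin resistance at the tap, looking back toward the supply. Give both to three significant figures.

V_th is the open-circuit tap voltage: 33.6 × 9.54/(3.66 + 9.54) = 24.3 V.
With the supply zeroed, R_s and R_g appear in parallel from the tap: R_th = R_s‖R_g = (3.66 × 9.54)/13.20 = 2.65 kΩ.

V_th = 24.3 V, R_th = 2.65 kΩ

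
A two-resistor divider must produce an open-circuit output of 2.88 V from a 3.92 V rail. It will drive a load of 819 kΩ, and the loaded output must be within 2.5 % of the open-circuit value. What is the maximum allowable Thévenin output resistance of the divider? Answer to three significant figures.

R_th ≤ 21.0 kΩ

Loading drop = R_th/(R_th + R_L) ≤ 0.0250, so R_th ≤ R_L · ε/(1−ε) = 819 kΩ × 0.0250/0.9750 = 21.0 kΩ.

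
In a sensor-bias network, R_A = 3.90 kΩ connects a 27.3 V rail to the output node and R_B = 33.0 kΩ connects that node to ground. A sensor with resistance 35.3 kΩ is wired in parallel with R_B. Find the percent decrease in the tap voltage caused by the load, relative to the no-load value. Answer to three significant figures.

Unloaded V = 27.3 × 33.0/36.90 = 24.415 V.
Loaded: R_B‖R_L = 17.06 kΩ, giving V = 27.3 × 17.06/20.96 = 22.219 V.
Drop = (24.415 − 22.219) / 24.415 = 8.99 %.

8.99 %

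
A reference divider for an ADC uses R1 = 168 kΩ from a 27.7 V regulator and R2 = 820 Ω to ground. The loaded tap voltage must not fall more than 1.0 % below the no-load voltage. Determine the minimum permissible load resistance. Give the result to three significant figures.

R_L(min) ≈ 80.8 kΩ

Output resistance R_th = R1‖R2 = (168000 × 820)/168800 = 816.0 Ω.
The fractional drop is R_th/(R_th + R_L); requiring this ≤ 0.0100 gives R_L ≥ R_th(1/0.0100 − 1) = 816.0 × 99.00 = 80.8 kΩ.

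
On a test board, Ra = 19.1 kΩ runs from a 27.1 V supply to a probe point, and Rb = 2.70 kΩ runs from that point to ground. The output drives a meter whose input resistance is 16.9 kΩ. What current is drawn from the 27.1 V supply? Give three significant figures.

I ≈ 1.26 mA

Rb‖R_L = 2.328 kΩ, so the source sees Ra + Rb‖R_L = 21.43 kΩ.
I = 27.1 V / 21.43 kΩ = 1.26 mA.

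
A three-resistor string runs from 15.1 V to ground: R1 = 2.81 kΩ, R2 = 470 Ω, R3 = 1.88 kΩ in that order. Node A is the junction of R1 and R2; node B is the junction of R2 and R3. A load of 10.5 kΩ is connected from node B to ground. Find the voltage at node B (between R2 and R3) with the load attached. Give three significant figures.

At node B, R3 is in parallel with the load: R3‖R_L = 1595 Ω.
Below node A the resistance is R2 + (R3‖R_L) = 2065 Ω, so V_A = 15.1 × 2065/4875 = 6.395 V.
Then V_B = V_A × (R3‖R_L)/(R2 + R3‖R_L) = 6.395 × 1595/2065 = 4.94 V.

V ≈ 4.94 V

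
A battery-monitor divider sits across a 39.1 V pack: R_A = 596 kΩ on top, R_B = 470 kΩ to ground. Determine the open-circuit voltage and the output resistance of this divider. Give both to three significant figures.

V_th = 17.2 V, R_th = 263 kΩ

V_th is the open-circuit tap voltage: 39.1 × 470/(596 + 470) = 17.2 V.
With the supply zeroed, R_A and R_B appear in parallel from the tap: R_th = R_A‖R_B = (596 × 470)/1066 = 263 kΩ.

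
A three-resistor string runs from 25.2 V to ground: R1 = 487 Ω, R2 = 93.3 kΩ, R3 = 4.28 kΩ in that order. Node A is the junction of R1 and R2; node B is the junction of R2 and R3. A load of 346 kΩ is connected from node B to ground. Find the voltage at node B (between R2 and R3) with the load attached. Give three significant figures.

V ≈ 1.09 V

At node B, R3 is in parallel with the load: R3‖R_L = 4228 Ω.
Below node A the resistance is R2 + (R3‖R_L) = 97530 Ω, so V_A = 25.2 × 97530/98010 = 25.07 V.
Then V_B = V_A × (R3‖R_L)/(R2 + R3‖R_L) = 25.07 × 4228/97530 = 1.09 V.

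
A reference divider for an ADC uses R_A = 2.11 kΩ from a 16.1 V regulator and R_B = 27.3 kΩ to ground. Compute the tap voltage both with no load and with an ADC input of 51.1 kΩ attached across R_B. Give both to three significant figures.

Open-circuit: V = 16.1 × 27.3/(2.11 + 27.3) = 14.9 V.
With the load, R_B becomes R_B‖R_L = 17.79 kΩ, so V = 16.1 × 17.79/19.90 = 14.4 V.

Unloaded: 14.9 V; loaded: 14.4 V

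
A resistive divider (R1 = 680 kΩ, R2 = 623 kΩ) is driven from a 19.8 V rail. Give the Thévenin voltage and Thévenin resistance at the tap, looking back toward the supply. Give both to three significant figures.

V_th is the open-circuit tap voltage: 19.8 × 623/(680 + 623) = 9.47 V.
With the supply zeroed, R1 and R2 appear in parallel from the tap: R_th = R1‖R2 = (680 × 623)/1303 = 325 kΩ.

V_th = 9.47 V, R_th = 325 kΩ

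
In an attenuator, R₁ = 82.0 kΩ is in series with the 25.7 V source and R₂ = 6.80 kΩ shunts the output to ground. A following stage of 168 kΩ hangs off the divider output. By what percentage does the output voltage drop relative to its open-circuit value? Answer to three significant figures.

3.60 %

The divider's output (Thévenin) resistance is R₁‖R₂ = 6.279 kΩ.
Fractional drop under load = R_th/(R_th + R_L) = 6.279 / (6.279 + 168) = 0.03603.
So the output falls by 3.60 %.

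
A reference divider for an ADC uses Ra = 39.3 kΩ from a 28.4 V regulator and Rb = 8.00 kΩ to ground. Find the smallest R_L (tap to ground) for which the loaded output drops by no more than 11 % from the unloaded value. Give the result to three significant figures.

Output resistance R_th = Ra‖Rb = (39.3 × 8.00)/47.30 = 6.647 kΩ.
The fractional drop is R_th/(R_th + R_L); requiring this ≤ 0.110 gives R_L ≥ R_th(1/0.110 − 1) = 6.647 × 8.091 = 53.8 kΩ.

R_L(min) ≈ 53.8 kΩ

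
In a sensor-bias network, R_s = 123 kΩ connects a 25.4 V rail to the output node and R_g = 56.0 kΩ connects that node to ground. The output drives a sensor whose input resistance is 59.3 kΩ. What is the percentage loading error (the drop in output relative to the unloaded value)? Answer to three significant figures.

39.4 %

Unloaded V = 25.4 × 56.0/179.0 = 7.946 V.
Loaded: R_g‖R_L = 28.80 kΩ, giving V = 25.4 × 28.80/151.8 = 4.819 V.
Drop = (7.946 − 4.819) / 7.946 = 39.4 %.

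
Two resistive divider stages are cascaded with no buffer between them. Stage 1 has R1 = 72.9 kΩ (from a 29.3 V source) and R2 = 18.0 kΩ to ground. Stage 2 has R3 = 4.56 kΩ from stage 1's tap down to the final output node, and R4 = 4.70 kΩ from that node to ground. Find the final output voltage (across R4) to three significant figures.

Stage 2 presents R3+R4 = 9.260 kΩ as a load on stage 1's tap.
Stage 1's lower leg becomes R2‖(R3+R4) = 6.114 kΩ, so V_mid = 29.3 × 6.114/79.01 = 2.267 V.
Stage 2 is itself unloaded: V_out = V_mid × R4/(R3+R4) = 2.267 × 4.70/9.260 = 1.15 V.

V_out ≈ 1.15 V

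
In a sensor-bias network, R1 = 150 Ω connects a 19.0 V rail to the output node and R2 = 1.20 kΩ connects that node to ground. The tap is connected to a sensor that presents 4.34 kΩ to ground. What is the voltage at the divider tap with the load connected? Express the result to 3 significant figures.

The load sits in parallel with R2: R2‖R_L = (1200 × 4340) / (1200 + 4340) = 940.1 Ω.
V_out = 19.0 × 940.1 / (150 + 940.1) = 19.0 × 940.1/1090 = 16.4 V.
(Unloaded it would have been 16.9 V.)

V_out ≈ 16.4 V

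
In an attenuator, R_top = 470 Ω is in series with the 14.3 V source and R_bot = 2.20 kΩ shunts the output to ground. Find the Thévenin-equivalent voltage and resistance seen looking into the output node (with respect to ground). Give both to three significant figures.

V_th = 11.8 V, R_th = 387 Ω

V_th is the open-circuit tap voltage: 14.3 × 2200/(470 + 2200) = 11.8 V.
With the supply zeroed, R_top and R_bot appear in parallel from the tap: R_th = R_top‖R_bot = (470 × 2200)/2670 = 387 Ω.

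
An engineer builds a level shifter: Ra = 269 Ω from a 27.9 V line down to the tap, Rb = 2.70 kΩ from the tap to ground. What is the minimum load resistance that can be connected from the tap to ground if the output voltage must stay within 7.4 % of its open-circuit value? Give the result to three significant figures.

R_L(min) ≈ 3.06 kΩ

Output resistance R_th = Ra‖Rb = (269 × 2700)/2969 = 244.6 Ω.
The fractional drop is R_th/(R_th + R_L); requiring this ≤ 0.0740 gives R_L ≥ R_th(1/0.0740 − 1) = 244.6 × 12.51 = 3.06 kΩ.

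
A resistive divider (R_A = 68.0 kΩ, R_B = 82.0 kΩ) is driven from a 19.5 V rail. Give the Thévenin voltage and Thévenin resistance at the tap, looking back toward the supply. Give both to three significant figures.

V_th is the open-circuit tap voltage: 19.5 × 82.0/(68.0 + 82.0) = 10.7 V.
With the supply zeroed, R_A and R_B appear in parallel from the tap: R_th = R_A‖R_B = (68.0 × 82.0)/150.0 = 37.2 kΩ.

V_th = 10.7 V, R_th = 37.2 kΩ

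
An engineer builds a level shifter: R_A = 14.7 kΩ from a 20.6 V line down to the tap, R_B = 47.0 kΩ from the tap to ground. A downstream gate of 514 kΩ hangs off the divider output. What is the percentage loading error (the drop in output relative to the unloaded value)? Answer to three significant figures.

The divider's output (Thévenin) resistance is R_A‖R_B = 11.20 kΩ.
Fractional drop under load = R_th/(R_th + R_L) = 11.20 / (11.20 + 514) = 0.02132.
So the output falls by 2.13 %.

2.13 %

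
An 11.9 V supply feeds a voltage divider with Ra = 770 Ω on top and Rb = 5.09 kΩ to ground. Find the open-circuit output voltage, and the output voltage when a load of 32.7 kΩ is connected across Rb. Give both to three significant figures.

Unloaded: 10.3 V; loaded: 10.1 V

Open-circuit: V = 11.9 × 5090/(770 + 5090) = 10.3 V.
With the load, Rb becomes Rb‖R_L = 4404 Ω, so V = 11.9 × 4404/5174 = 10.1 V.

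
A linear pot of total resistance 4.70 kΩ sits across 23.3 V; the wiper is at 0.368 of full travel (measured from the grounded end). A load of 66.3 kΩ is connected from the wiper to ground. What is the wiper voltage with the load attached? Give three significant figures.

V ≈ 8.44 V

The wiper splits the pot into (1−α)R = 2.970 kΩ above and αR = 1.730 kΩ below.
Lower section ‖ load = 1.686 kΩ.
V_wiper = 23.3 × 1.686/(2.970 + 1.686) = 8.44 V.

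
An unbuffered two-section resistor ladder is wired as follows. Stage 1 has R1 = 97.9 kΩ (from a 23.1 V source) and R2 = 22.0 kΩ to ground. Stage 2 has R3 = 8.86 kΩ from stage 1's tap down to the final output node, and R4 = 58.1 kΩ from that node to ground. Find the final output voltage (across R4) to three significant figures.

Stage 2 presents R3+R4 = 66.96 kΩ as a load on stage 1's tap.
Stage 1's lower leg becomes R2‖(R3+R4) = 16.56 kΩ, so V_mid = 23.1 × 16.56/114.5 = 3.342 V.
Stage 2 is itself unloaded: V_out = V_mid × R4/(R3+R4) = 3.342 × 58.1/66.96 = 2.90 V.

V_out ≈ 2.90 V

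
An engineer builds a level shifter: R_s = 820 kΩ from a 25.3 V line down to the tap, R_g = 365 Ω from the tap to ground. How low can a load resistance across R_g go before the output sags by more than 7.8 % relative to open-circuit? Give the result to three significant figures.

Output resistance R_th = R_s‖R_g = (820000 × 365)/820400 = 364.8 Ω.
The fractional drop is R_th/(R_th + R_L); requiring this ≤ 0.0780 gives R_L ≥ R_th(1/0.0780 − 1) = 364.8 × 11.82 = 4.31 kΩ.

R_L(min) ≈ 4.31 kΩ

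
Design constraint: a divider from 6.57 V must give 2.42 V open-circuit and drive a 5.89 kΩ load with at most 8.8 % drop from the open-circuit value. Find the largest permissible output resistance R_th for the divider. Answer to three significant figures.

R_th ≤ 568 Ω

Loading drop = R_th/(R_th + R_L) ≤ 0.0880, so R_th ≤ R_L · ε/(1−ε) = 5.89 kΩ × 0.0880/0.9120 = 568 Ω.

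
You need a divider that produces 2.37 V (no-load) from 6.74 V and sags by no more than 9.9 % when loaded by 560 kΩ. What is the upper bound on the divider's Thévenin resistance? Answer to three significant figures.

Loading drop = R_th/(R_th + R_L) ≤ 0.0990, so R_th ≤ R_L · ε/(1−ε) = 560 kΩ × 0.0990/0.9010 = 61.5 kΩ.
(Any R1, R2 with R2/(R1+R2) = 0.352 and R1‖R2 ≤ 61.5 kΩ will meet the spec.)

R_th ≤ 61.5 kΩ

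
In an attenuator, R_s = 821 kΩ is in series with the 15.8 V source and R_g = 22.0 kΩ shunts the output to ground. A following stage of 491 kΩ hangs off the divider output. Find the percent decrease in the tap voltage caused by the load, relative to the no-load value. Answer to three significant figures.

The divider's output (Thévenin) resistance is R_s‖R_g = 21.43 kΩ.
Fractional drop under load = R_th/(R_th + R_L) = 21.43 / (21.43 + 491) = 0.04181.
So the output falls by 4.18 %.

4.18 %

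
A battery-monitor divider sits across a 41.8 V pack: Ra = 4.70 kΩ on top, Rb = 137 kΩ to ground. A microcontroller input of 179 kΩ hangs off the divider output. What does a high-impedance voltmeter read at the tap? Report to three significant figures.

The load sits in parallel with Rb: Rb‖R_L = (137 × 179) / (137 + 179) = 77.60 kΩ.
V_out = 41.8 × 77.60 / (4.70 + 77.60) = 41.8 × 77.60/82.30 = 39.4 V.
(Unloaded it would have been 40.4 V.)

V_out ≈ 39.4 V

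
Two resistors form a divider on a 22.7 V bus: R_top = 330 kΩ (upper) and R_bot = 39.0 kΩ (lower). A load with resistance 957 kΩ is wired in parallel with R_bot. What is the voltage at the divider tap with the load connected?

V_out ≈ 2.31 V

The load sits in parallel with R_bot: R_bot‖R_L = (39.0 × 957) / (39.0 + 957) = 37.47 kΩ.
V_out = 22.7 × 37.47 / (330 + 37.47) = 22.7 × 37.47/367.5 = 2.31 V.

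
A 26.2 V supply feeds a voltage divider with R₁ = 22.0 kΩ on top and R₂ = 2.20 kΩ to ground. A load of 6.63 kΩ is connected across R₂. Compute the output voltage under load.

V_out ≈ 1.83 V

The load sits in parallel with R₂: R₂‖R_L = (2.20 × 6.63) / (2.20 + 6.63) = 1.652 kΩ.
V_out = 26.2 × 1.652 / (22.0 + 1.652) = 26.2 × 1.652/23.65 = 1.83 V.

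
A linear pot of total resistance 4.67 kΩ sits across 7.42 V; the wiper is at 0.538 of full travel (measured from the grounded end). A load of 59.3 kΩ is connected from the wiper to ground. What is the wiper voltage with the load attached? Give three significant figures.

The wiper splits the pot into (1−α)R = 2.158 kΩ above and αR = 2.512 kΩ below.
Lower section ‖ load = 2.410 kΩ.
V_wiper = 7.42 × 2.410/(2.158 + 2.410) = 3.92 V.

V ≈ 3.92 V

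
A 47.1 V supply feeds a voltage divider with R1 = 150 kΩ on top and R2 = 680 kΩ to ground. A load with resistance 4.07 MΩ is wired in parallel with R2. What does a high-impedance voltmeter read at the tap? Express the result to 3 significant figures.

The load sits in parallel with R2: R2‖R_L = (680 × 4070) / (680 + 4070) = 582.7 kΩ.
V_out = 47.1 × 582.7 / (150 + 582.7) = 47.1 × 582.7/732.7 = 37.5 V.

V_out ≈ 37.5 V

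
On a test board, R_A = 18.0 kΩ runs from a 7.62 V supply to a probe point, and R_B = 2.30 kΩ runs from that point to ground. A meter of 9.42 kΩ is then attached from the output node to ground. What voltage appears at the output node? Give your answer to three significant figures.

The load sits in parallel with R_B: R_B‖R_L = (2.30 × 9.42) / (2.30 + 9.42) = 1.849 kΩ.
V_out = 7.62 × 1.849 / (18.0 + 1.849) = 7.62 × 1.849/19.85 = 0.710 V.

V_out ≈ 0.710 V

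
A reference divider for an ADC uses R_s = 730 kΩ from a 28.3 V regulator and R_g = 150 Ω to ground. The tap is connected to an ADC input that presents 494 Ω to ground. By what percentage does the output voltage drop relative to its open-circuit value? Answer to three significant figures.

23.3 %

Unloaded V = 28.3 × 150/730200 = 0.005814 V.
Loaded: R_g‖R_L = 115.1 Ω, giving V = 28.3 × 115.1/730100 = 0.004460 V.
Drop = (0.005814 − 0.004460) / 0.005814 = 23.3 %.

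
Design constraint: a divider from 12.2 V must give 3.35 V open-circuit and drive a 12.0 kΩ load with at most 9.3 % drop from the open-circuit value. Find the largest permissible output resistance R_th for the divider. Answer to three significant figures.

Loading drop = R_th/(R_th + R_L) ≤ 0.0930, so R_th ≤ R_L · ε/(1−ε) = 12.0 kΩ × 0.0930/0.9070 = 1.23 kΩ.
(Any R1, R2 with R2/(R1+R2) = 0.275 and R1‖R2 ≤ 1.23 kΩ will meet the spec.)

R_th ≤ 1.23 kΩ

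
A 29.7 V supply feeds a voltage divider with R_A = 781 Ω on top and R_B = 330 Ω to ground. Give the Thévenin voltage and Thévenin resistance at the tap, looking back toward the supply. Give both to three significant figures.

V_th = 8.82 V, R_th = 232 Ω

V_th is the open-circuit tap voltage: 29.7 × 330/(781 + 330) = 8.82 V.
With the supply zeroed, R_A and R_B appear in parallel from the tap: R_th = R_A‖R_B = (781 × 330)/1111 = 232 Ω.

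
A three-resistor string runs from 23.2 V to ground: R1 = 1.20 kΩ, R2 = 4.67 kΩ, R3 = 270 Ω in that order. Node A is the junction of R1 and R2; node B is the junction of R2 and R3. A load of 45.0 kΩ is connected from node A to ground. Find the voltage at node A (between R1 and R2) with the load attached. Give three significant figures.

Below node A the series string R2+R3 = 4940 Ω sits in parallel with the 45000 Ω load: 4451 Ω.
V_A = 23.2 × 4451/(1200 + 4451) = 18.3 V.

V ≈ 18.3 V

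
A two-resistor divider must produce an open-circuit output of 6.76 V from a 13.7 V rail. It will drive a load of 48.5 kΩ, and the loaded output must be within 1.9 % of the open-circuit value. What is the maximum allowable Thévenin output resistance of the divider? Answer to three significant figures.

R_th ≤ 939 Ω

Loading drop = R_th/(R_th + R_L) ≤ 0.0190, so R_th ≤ R_L · ε/(1−ε) = 48.5 kΩ × 0.0190/0.9810 = 939 Ω.
(Any R1, R2 with R2/(R1+R2) = 0.493 and R1‖R2 ≤ 939 Ω will meet the spec.)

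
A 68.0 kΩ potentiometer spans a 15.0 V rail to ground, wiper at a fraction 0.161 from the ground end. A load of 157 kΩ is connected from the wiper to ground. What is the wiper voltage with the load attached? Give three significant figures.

V ≈ 2.28 V

The wiper splits the pot into (1−α)R = 57.05 kΩ above and αR = 10.95 kΩ below.
Lower section ‖ load = 10.23 kΩ.
V_wiper = 15.0 × 10.23/(57.05 + 10.23) = 2.28 V.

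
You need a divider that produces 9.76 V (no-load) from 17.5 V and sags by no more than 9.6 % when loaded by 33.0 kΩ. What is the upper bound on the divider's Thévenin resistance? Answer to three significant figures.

Loading drop = R_th/(R_th + R_L) ≤ 0.0960, so R_th ≤ R_L · ε/(1−ε) = 33.0 kΩ × 0.0960/0.9040 = 3.50 kΩ.
(Any R1, R2 with R2/(R1+R2) = 0.558 and R1‖R2 ≤ 3.50 kΩ will meet the spec.)

R_th ≤ 3.50 kΩ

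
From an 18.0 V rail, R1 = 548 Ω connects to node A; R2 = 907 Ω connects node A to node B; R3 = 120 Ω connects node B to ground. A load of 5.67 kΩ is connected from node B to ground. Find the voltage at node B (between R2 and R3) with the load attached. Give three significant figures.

At node B, R3 is in parallel with the load: R3‖R_L = 117.5 Ω.
Below node A the resistance is R2 + (R3‖R_L) = 1025 Ω, so V_A = 18.0 × 1025/1573 = 11.73 V.
Then V_B = V_A × (R3‖R_L)/(R2 + R3‖R_L) = 11.73 × 117.5/1025 = 1.35 V.

V ≈ 1.35 V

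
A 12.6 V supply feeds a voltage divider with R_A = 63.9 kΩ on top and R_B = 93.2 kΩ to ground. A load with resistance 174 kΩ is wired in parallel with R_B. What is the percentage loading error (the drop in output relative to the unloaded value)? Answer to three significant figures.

17.9 %

Unloaded V = 12.6 × 93.2/157.1 = 7.475 V.
Loaded: R_B‖R_L = 60.69 kΩ, giving V = 12.6 × 60.69/124.6 = 6.138 V.
Drop = (7.475 − 6.138) / 7.475 = 17.9 %.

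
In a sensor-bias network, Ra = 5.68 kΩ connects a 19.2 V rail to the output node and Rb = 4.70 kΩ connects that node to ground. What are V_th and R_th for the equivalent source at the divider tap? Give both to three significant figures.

V_th is the open-circuit tap voltage: 19.2 × 4.70/(5.68 + 4.70) = 8.69 V.
With the supply zeroed, Ra and Rb appear in parallel from the tap: R_th = Ra‖Rb = (5.68 × 4.70)/10.38 = 2.57 kΩ.

V_th = 8.69 V, R_th = 2.57 kΩ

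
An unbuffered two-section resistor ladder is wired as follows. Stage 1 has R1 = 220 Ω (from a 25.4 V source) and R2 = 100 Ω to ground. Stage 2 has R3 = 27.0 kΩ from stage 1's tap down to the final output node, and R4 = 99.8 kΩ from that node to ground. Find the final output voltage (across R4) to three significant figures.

Stage 2 presents R3+R4 = 126800 Ω as a load on stage 1's tap.
Stage 1's lower leg becomes R2‖(R3+R4) = 99.92 Ω, so V_mid = 25.4 × 99.92/319.9 = 7.933 V.
Stage 2 is itself unloaded: V_out = V_mid × R4/(R3+R4) = 7.933 × 99800/126800 = 6.24 V.

V_out ≈ 6.24 V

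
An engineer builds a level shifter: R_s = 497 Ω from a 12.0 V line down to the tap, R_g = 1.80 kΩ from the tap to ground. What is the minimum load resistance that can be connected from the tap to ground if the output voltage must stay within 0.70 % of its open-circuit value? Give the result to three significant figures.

Output resistance R_th = R_s‖R_g = (497 × 1800)/2297 = 389.5 Ω.
The fractional drop is R_th/(R_th + R_L); requiring this ≤ 0.00700 gives R_L ≥ R_th(1/0.00700 − 1) = 389.5 × 141.9 = 55.2 kΩ.

R_L(min) ≈ 55.2 kΩ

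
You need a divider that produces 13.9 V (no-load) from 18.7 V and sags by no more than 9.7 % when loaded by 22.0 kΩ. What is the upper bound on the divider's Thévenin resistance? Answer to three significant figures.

Loading drop = R_th/(R_th + R_L) ≤ 0.0970, so R_th ≤ R_L · ε/(1−ε) = 22.0 kΩ × 0.0970/0.9030 = 2.36 kΩ.

R_th ≤ 2.36 kΩ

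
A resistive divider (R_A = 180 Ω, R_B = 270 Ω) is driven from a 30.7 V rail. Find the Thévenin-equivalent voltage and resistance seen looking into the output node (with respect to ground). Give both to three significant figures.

V_th = 18.4 V, R_th = 108 Ω

V_th is the open-circuit tap voltage: 30.7 × 270/(180 + 270) = 18.4 V.
With the supply zeroed, R_A and R_B appear in parallel from the tap: R_th = R_A‖R_B = (180 × 270)/450.0 = 108 Ω.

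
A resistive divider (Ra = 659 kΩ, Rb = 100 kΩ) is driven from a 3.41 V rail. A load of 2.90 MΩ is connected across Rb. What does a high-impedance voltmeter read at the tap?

The load sits in parallel with Rb: Rb‖R_L = (100 × 2900) / (100 + 2900) = 96.67 kΩ.
V_out = 3.41 × 96.67 / (659 + 96.67) = 3.41 × 96.67/755.7 = 0.436 V.

V_out ≈ 0.436 V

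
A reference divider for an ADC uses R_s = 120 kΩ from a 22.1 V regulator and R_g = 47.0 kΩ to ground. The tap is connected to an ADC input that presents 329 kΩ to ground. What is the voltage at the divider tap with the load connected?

V_out ≈ 5.64 V

The load sits in parallel with R_g: R_g‖R_L = (47.0 × 329) / (47.0 + 329) = 41.12 kΩ.
V_out = 22.1 × 41.12 / (120 + 41.12) = 22.1 × 41.12/161.1 = 5.64 V.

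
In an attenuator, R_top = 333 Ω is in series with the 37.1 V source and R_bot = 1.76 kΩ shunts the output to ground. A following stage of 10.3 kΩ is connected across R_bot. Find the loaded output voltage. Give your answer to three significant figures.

V_out ≈ 30.4 V

The load sits in parallel with R_bot: R_bot‖R_L = (1760 × 10300) / (1760 + 10300) = 1503 Ω.
V_out = 37.1 × 1503 / (333 + 1503) = 37.1 × 1503/1836 = 30.4 V.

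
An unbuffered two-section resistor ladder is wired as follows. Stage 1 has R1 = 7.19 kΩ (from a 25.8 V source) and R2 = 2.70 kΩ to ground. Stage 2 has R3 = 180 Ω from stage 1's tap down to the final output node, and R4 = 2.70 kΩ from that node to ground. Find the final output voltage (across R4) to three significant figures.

Stage 2 presents R3+R4 = 2880 Ω as a load on stage 1's tap.
Stage 1's lower leg becomes R2‖(R3+R4) = 1394 Ω, so V_mid = 25.8 × 1394/8584 = 4.189 V.
Stage 2 is itself unloaded: V_out = V_mid × R4/(R3+R4) = 4.189 × 2700/2880 = 3.93 V.

V_out ≈ 3.93 V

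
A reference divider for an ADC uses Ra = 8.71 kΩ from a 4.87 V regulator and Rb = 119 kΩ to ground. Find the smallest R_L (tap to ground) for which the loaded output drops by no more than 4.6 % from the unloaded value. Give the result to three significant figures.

Output resistance R_th = Ra‖Rb = (8.71 × 119)/127.7 = 8.116 kΩ.
The fractional drop is R_th/(R_th + R_L); requiring this ≤ 0.0460 gives R_L ≥ R_th(1/0.0460 − 1) = 8.116 × 20.74 = 168 kΩ.

R_L(min) ≈ 168 kΩ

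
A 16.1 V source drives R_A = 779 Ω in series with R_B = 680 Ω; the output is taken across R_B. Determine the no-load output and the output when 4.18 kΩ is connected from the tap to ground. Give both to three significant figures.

Unloaded: 7.50 V; loaded: 6.90 V

Open-circuit: V = 16.1 × 680/(779 + 680) = 7.50 V.
With the load, R_B becomes R_B‖R_L = 584.9 Ω, so V = 16.1 × 584.9/1364 = 6.90 V.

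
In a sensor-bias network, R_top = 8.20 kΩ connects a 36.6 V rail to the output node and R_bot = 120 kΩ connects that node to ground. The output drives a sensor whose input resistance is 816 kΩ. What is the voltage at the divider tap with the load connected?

V_out ≈ 33.9 V

The load sits in parallel with R_bot: R_bot‖R_L = (120 × 816) / (120 + 816) = 104.6 kΩ.
V_out = 36.6 × 104.6 / (8.20 + 104.6) = 36.6 × 104.6/112.8 = 33.9 V.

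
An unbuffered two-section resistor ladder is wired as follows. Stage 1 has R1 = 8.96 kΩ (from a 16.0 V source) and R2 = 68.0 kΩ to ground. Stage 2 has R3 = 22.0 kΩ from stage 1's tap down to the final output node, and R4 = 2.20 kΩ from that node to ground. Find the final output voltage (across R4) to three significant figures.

Stage 2 presents R3+R4 = 24.20 kΩ as a load on stage 1's tap.
Stage 1's lower leg becomes R2‖(R3+R4) = 17.85 kΩ, so V_mid = 16.0 × 17.85/26.81 = 10.65 V.
Stage 2 is itself unloaded: V_out = V_mid × R4/(R3+R4) = 10.65 × 2.20/24.20 = 0.968 V.

V_out ≈ 0.968 V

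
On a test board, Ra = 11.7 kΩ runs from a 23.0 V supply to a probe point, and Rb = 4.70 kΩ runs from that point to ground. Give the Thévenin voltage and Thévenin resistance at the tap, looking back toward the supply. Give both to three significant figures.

V_th = 6.59 V, R_th = 3.35 kΩ

V_th is the open-circuit tap voltage: 23.0 × 4.70/(11.7 + 4.70) = 6.59 V.
With the supply zeroed, Ra and Rb appear in parallel from the tap: R_th = Ra‖Rb = (11.7 × 4.70)/16.40 = 3.35 kΩ.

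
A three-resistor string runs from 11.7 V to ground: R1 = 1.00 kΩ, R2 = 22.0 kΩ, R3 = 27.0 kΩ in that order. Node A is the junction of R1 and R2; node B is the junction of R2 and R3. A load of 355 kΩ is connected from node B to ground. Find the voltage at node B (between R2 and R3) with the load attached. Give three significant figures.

At node B, R3 is in parallel with the load: R3‖R_L = 25.09 kΩ.
Below node A the resistance is R2 + (R3‖R_L) = 47.09 kΩ, so V_A = 11.7 × 47.09/48.09 = 11.46 V.
Then V_B = V_A × (R3‖R_L)/(R2 + R3‖R_L) = 11.46 × 25.09/47.09 = 6.10 V.

V ≈ 6.10 V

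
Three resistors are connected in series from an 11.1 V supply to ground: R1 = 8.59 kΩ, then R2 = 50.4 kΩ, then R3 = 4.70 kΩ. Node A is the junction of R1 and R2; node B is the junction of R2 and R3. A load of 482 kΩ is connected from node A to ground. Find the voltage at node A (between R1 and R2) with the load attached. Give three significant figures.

Below node A the series string R2+R3 = 55.10 kΩ sits in parallel with the 482 kΩ load: 49.45 kΩ.
V_A = 11.1 × 49.45/(8.59 + 49.45) = 9.46 V.

V ≈ 9.46 V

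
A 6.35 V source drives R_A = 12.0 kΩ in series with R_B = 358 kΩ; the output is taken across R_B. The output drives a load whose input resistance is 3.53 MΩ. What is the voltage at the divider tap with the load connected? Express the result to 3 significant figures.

The load sits in parallel with R_B: R_B‖R_L = (358 × 3530) / (358 + 3530) = 325.0 kΩ.
V_out = 6.35 × 325.0 / (12.0 + 325.0) = 6.35 × 325.0/337.0 = 6.12 V.

V_out ≈ 6.12 V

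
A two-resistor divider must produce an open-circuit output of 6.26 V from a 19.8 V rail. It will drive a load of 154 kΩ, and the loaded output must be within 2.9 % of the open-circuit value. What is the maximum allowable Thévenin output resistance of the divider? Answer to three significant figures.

R_th ≤ 4.60 kΩ

Loading drop = R_th/(R_th + R_L) ≤ 0.0290, so R_th ≤ R_L · ε/(1−ε) = 154 kΩ × 0.0290/0.9710 = 4.60 kΩ.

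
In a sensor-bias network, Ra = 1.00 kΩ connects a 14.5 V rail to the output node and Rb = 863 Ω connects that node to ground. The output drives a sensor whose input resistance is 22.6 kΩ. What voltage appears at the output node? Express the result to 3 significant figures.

V_out ≈ 6.58 V

The load sits in parallel with Rb: Rb‖R_L = (863 × 22600) / (863 + 22600) = 831.3 Ω.
V_out = 14.5 × 831.3 / (1000 + 831.3) = 14.5 × 831.3/1831 = 6.58 V.
(Unloaded it would have been 6.72 V.)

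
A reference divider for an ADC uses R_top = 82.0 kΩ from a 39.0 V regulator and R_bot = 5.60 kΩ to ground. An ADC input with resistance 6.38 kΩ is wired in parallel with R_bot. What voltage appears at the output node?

V_out ≈ 1.37 V

The load sits in parallel with R_bot: R_bot‖R_L = (5.60 × 6.38) / (5.60 + 6.38) = 2.982 kΩ.
V_out = 39.0 × 2.982 / (82.0 + 2.982) = 39.0 × 2.982/84.98 = 1.37 V.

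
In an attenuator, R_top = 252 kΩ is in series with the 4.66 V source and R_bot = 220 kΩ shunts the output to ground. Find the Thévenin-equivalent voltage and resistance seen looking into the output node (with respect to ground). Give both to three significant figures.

V_th = 2.17 V, R_th = 117 kΩ

V_th is the open-circuit tap voltage: 4.66 × 220/(252 + 220) = 2.17 V.
With the supply zeroed, R_top and R_bot appear in parallel from the tap: R_th = R_top‖R_bot = (252 × 220)/472.0 = 117 kΩ.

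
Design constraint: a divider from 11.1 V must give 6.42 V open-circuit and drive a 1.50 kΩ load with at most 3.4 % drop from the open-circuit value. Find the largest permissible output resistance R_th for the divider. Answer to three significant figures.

R_th ≤ 52.8 Ω

Loading drop = R_th/(R_th + R_L) ≤ 0.0340, so R_th ≤ R_L · ε/(1−ε) = 1.50 kΩ × 0.0340/0.9660 = 52.8 Ω.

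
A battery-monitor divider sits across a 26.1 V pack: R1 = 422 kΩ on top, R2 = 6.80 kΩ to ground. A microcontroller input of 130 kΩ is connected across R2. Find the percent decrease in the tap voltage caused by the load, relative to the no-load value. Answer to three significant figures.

4.90 %

The divider's output (Thévenin) resistance is R1‖R2 = 6.692 kΩ.
Fractional drop under load = R_th/(R_th + R_L) = 6.692 / (6.692 + 130) = 0.04896.
So the output falls by 4.90 %.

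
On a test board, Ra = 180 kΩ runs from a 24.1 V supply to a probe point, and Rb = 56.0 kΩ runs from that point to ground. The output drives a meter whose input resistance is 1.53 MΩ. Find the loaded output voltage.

V_out ≈ 5.56 V

The load sits in parallel with Rb: Rb‖R_L = (56.0 × 1530) / (56.0 + 1530) = 54.02 kΩ.
V_out = 24.1 × 54.02 / (180 + 54.02) = 24.1 × 54.02/234.0 = 5.56 V.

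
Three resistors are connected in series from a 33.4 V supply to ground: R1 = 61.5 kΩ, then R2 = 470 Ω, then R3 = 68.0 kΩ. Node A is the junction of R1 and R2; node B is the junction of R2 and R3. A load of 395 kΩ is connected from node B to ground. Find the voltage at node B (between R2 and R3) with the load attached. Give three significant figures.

At node B, R3 is in parallel with the load: R3‖R_L = 58010 Ω.
Below node A the resistance is R2 + (R3‖R_L) = 58480 Ω, so V_A = 33.4 × 58480/120000 = 16.28 V.
Then V_B = V_A × (R3‖R_L)/(R2 + R3‖R_L) = 16.28 × 58010/58480 = 16.1 V.

V ≈ 16.1 V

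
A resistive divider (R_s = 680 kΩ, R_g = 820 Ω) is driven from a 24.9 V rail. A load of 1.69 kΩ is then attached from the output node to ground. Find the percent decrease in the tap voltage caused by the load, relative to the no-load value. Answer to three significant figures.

Unloaded V = 24.9 × 820/680800 = 0.02999 V.
Loaded: R_g‖R_L = 552.1 Ω, giving V = 24.9 × 552.1/680600 = 0.02020 V.
Drop = (0.02999 − 0.02020) / 0.02999 = 32.6 %.

32.6 %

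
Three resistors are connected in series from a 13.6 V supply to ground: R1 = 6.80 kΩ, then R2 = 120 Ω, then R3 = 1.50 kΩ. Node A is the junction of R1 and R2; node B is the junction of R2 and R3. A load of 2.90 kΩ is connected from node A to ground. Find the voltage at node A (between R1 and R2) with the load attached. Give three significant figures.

V ≈ 1.80 V

Below node A the series string R2+R3 = 1620 Ω sits in parallel with the 2900 Ω load: 1039 Ω.
V_A = 13.6 × 1039/(6800 + 1039) = 1.80 V.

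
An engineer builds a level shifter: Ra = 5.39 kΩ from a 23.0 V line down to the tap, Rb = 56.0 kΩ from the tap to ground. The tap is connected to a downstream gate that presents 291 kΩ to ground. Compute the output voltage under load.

The load sits in parallel with Rb: Rb‖R_L = (56.0 × 291) / (56.0 + 291) = 46.96 kΩ.
V_out = 23.0 × 46.96 / (5.39 + 46.96) = 23.0 × 46.96/52.35 = 20.6 V.

V_out ≈ 20.6 V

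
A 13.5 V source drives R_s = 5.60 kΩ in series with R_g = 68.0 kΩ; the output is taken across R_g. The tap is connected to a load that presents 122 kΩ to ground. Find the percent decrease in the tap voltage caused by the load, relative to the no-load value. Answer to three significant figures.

The divider's output (Thévenin) resistance is R_s‖R_g = 5.174 kΩ.
Fractional drop under load = R_th/(R_th + R_L) = 5.174 / (5.174 + 122) = 0.04068.
So the output falls by 4.07 %.

4.07 %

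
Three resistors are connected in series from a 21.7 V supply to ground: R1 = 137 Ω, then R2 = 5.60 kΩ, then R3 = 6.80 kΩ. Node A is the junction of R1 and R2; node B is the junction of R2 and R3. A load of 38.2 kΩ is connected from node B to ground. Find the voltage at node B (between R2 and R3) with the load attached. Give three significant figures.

At node B, R3 is in parallel with the load: R3‖R_L = 5772 Ω.
Below node A the resistance is R2 + (R3‖R_L) = 11370 Ω, so V_A = 21.7 × 11370/11510 = 21.44 V.
Then V_B = V_A × (R3‖R_L)/(R2 + R3‖R_L) = 21.44 × 5772/11370 = 10.9 V.

V ≈ 10.9 V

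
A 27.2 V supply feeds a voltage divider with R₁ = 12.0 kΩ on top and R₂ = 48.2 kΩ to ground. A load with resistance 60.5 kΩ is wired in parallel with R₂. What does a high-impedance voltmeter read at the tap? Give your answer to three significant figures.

V_out ≈ 18.8 V

The load sits in parallel with R₂: R₂‖R_L = (48.2 × 60.5) / (48.2 + 60.5) = 26.83 kΩ.
V_out = 27.2 × 26.83 / (12.0 + 26.83) = 27.2 × 26.83/38.83 = 18.8 V.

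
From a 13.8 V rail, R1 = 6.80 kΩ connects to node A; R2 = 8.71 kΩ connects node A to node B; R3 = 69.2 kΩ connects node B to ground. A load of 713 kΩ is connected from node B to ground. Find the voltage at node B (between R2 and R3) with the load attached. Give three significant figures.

V ≈ 11.1 V

At node B, R3 is in parallel with the load: R3‖R_L = 63.08 kΩ.
Below node A the resistance is R2 + (R3‖R_L) = 71.79 kΩ, so V_A = 13.8 × 71.79/78.59 = 12.61 V.
Then V_B = V_A × (R3‖R_L)/(R2 + R3‖R_L) = 12.61 × 63.08/71.79 = 11.1 V.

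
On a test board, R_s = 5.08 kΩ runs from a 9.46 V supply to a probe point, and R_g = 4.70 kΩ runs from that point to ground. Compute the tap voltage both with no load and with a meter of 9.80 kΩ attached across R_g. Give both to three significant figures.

Unloaded: 4.55 V; loaded: 3.64 V

Open-circuit: V = 9.46 × 4.70/(5.08 + 4.70) = 4.55 V.
With the load, R_g becomes R_g‖R_L = 3.177 kΩ, so V = 9.46 × 3.177/8.257 = 3.64 V.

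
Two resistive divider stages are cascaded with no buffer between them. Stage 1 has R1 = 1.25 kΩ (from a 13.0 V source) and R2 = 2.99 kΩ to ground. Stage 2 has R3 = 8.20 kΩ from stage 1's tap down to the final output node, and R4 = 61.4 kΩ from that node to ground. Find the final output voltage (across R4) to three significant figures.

Stage 2 presents R3+R4 = 69.60 kΩ as a load on stage 1's tap.
Stage 1's lower leg becomes R2‖(R3+R4) = 2.867 kΩ, so V_mid = 13.0 × 2.867/4.117 = 9.053 V.
Stage 2 is itself unloaded: V_out = V_mid × R4/(R3+R4) = 9.053 × 61.4/69.60 = 7.99 V.

V_out ≈ 7.99 V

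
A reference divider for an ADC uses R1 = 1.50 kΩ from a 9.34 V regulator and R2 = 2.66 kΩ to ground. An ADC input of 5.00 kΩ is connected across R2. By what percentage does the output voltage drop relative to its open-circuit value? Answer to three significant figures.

Unloaded V = 9.34 × 2.66/4.160 = 5.972 V.
Loaded: R2‖R_L = 1.736 kΩ, giving V = 9.34 × 1.736/3.236 = 5.011 V.
Drop = (5.972 − 5.011) / 5.972 = 16.1 %.

16.1 %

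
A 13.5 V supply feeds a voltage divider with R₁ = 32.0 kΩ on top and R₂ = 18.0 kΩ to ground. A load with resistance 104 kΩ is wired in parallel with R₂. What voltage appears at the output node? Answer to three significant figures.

V_out ≈ 4.38 V

The load sits in parallel with R₂: R₂‖R_L = (18.0 × 104) / (18.0 + 104) = 15.34 kΩ.
V_out = 13.5 × 15.34 / (32.0 + 15.34) = 13.5 × 15.34/47.34 = 4.38 V.
(Unloaded it would have been 4.86 V.)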